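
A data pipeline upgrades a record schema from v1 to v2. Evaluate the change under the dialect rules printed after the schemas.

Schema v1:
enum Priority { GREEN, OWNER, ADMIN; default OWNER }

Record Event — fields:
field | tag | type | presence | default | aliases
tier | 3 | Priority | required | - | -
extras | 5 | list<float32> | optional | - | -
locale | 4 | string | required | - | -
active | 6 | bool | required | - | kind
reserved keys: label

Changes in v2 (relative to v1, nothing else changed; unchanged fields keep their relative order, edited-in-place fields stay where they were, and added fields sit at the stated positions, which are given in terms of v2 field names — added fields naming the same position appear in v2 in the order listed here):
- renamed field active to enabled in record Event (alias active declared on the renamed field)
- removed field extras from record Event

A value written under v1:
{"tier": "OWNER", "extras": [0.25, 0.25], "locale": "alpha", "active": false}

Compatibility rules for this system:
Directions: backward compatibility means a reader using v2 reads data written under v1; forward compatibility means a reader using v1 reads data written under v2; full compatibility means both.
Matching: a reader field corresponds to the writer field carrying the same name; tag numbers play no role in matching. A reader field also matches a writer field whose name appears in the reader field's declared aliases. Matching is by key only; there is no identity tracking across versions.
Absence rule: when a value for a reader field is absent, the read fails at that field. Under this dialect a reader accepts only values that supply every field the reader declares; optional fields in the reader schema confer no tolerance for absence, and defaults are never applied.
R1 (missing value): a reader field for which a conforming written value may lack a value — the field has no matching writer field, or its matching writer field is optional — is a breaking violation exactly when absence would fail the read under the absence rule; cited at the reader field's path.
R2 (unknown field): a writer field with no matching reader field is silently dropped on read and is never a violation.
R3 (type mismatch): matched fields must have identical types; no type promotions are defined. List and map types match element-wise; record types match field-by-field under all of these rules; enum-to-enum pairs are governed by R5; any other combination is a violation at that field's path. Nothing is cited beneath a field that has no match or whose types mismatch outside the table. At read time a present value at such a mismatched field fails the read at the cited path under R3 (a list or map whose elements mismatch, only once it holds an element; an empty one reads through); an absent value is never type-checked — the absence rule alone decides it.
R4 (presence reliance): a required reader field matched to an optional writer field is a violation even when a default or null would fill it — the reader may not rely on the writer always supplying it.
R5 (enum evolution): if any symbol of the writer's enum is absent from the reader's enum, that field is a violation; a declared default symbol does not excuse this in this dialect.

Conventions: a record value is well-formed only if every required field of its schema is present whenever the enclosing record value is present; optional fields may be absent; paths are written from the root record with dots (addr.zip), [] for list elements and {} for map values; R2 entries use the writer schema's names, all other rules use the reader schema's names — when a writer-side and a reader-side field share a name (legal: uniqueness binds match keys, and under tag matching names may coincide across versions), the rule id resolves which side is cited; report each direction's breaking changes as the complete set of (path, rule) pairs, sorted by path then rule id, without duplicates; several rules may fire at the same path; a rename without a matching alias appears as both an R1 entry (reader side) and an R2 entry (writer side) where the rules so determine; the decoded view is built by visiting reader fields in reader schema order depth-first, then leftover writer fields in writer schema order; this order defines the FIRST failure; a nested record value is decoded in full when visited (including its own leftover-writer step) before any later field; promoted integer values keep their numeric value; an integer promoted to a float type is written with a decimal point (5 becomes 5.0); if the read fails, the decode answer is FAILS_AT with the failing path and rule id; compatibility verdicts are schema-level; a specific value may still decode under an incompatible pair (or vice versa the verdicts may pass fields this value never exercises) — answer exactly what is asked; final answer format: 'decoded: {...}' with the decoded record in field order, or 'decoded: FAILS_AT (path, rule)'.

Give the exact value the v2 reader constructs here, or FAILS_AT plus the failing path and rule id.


decoded: {"tier": "OWNER", "locale": "alpha", "enabled": false}

arrows below run writer -> reader for Event
migrating the Event value to v2:
  tier := "OWNER"
  locale := "alpha"
  enabled := false (from writer active)
  writer extras: unknown -> dropped
  => decoded: {"tier": "OWNER", "locale": "alpha", "enabled": false}


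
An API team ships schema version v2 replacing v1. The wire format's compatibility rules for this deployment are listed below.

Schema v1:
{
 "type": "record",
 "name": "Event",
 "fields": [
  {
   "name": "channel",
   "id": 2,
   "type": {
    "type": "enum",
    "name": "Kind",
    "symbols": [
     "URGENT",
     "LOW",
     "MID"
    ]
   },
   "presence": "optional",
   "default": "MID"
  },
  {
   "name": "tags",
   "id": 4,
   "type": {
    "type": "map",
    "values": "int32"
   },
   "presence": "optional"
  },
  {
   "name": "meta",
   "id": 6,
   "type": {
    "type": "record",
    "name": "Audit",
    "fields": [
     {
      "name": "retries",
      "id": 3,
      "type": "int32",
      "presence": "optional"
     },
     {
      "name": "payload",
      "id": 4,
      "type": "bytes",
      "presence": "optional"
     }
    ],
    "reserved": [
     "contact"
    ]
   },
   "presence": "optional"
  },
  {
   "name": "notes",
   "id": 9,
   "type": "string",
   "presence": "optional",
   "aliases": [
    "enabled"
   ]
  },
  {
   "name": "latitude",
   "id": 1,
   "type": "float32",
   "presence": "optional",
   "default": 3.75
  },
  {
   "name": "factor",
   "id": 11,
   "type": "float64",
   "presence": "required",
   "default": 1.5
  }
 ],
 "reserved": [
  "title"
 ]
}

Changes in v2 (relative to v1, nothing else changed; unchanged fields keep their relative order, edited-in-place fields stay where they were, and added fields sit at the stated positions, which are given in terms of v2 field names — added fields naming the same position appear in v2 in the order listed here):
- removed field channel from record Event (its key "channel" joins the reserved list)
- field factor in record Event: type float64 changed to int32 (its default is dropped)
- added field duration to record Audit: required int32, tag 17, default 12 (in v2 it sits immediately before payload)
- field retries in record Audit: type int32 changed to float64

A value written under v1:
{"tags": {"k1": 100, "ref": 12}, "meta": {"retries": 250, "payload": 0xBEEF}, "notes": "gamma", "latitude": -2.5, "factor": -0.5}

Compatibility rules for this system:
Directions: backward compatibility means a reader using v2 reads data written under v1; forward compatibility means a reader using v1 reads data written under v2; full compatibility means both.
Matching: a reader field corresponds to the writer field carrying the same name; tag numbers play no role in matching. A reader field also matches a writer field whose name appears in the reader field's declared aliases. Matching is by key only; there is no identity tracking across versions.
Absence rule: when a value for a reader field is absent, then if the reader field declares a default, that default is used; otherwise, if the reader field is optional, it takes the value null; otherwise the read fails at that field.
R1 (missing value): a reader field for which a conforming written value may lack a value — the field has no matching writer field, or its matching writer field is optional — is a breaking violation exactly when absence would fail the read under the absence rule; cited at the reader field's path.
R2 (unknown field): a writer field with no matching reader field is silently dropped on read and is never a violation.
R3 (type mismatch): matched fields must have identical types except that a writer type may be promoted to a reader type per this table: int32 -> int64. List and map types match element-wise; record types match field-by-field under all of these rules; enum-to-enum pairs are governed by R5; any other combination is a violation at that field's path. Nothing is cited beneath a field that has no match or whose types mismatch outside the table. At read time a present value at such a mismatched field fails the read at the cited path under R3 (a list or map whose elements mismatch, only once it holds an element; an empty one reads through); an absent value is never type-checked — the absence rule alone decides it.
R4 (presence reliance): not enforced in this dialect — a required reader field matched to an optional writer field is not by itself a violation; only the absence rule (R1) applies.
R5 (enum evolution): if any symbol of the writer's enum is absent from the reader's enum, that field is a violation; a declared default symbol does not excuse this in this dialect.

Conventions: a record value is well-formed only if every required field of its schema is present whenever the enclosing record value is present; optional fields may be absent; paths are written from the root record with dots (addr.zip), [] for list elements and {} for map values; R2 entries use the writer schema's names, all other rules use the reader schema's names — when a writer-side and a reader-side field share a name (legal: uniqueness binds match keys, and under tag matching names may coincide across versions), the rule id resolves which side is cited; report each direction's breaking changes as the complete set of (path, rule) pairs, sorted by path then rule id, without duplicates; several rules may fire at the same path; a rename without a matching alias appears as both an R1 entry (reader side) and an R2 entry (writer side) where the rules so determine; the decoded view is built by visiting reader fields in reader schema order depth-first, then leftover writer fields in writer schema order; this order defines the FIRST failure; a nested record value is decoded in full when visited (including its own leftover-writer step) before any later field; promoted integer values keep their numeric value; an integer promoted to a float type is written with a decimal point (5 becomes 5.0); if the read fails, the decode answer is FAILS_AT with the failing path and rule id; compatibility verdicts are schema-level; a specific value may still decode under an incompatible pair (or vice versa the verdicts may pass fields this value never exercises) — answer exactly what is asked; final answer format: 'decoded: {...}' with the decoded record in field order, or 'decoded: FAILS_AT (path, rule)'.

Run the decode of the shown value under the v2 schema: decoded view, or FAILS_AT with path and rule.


in Event below, arrows point writer -> reader
decode walk for Event under reader schema v2:
  tags := {"k1": 100, "ref": 12}
  read fails at meta.retries under R3
  => FAILS_AT (meta.retries, R3)
the other Event changes do not affect what is asked:
  removed field channel from record Event (its key "channel" joins the reserved list) -> fires no rule on Event under this dialect and leaves the result unchanged
  field factor in record Event: type float64 changed to int32 (its default is dropped) -> changes Event's schema-level verdicts only — the decode of this value is the same
  added field duration to record Audit: required int32, tag 17, default 12 (in v2 it sits immediately before payload) -> fires no rule on Event under this dialect and leaves the result unchanged

decoded: FAILS_AT (meta.retries, R3)


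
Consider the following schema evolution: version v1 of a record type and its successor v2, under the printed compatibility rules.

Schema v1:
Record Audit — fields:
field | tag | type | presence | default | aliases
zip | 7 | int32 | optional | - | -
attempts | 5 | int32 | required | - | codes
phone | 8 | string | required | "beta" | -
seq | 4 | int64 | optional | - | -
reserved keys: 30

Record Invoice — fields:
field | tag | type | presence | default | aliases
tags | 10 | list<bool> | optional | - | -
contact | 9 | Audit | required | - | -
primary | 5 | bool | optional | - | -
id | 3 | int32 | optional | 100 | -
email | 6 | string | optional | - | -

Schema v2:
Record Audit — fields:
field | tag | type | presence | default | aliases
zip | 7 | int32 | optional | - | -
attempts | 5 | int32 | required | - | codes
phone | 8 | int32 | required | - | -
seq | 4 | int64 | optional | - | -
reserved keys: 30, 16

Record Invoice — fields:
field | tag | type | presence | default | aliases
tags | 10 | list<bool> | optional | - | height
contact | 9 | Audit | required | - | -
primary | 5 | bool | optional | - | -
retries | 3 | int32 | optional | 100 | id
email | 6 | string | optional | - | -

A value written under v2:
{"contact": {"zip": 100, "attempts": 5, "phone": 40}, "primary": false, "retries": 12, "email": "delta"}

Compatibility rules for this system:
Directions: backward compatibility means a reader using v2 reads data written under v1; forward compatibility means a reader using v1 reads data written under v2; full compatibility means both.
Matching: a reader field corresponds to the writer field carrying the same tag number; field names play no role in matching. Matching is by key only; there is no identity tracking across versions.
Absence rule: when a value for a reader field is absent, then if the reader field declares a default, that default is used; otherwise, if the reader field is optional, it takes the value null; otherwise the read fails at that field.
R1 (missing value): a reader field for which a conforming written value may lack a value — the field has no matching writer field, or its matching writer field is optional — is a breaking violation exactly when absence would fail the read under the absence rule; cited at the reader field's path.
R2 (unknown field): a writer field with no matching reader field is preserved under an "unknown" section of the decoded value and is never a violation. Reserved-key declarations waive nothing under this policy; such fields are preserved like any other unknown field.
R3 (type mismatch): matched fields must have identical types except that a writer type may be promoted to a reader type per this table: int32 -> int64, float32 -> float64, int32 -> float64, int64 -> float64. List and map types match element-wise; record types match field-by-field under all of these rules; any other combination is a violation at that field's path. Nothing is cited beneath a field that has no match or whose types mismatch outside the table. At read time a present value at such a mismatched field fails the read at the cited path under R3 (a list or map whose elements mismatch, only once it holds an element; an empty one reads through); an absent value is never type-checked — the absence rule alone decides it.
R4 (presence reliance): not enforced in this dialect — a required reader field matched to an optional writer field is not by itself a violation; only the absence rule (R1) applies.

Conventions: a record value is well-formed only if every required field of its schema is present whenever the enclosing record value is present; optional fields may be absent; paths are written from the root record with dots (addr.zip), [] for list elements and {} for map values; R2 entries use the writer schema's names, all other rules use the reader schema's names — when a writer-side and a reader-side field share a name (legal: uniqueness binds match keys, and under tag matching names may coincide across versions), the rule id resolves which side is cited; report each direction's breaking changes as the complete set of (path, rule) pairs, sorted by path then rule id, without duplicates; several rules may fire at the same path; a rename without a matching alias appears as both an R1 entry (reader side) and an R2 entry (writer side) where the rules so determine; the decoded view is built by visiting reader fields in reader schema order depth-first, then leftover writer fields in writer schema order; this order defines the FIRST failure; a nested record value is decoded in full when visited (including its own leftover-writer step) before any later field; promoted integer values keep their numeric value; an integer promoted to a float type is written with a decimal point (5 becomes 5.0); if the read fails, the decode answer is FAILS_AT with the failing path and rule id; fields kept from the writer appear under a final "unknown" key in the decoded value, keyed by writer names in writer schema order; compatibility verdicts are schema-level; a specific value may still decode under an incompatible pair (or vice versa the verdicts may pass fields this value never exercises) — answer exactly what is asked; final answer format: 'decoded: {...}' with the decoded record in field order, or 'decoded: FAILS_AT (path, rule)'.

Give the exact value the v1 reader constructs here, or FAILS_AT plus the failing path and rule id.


decoded: FAILS_AT (contact.phone, R3)

in Invoice below, arrows point writer -> reader
migrating the Invoice value to v1:
  tags := null (missing; optional => null)
  contact.zip := 100
  contact.attempts := 5
  read fails at contact.phone under R3
  => FAILS_AT (contact.phone, R3)
ruling out the remaining Invoice differences:
  renamed field id to retries in record Invoice (alias id declared on the renamed field) -> triggers nothing under the printed rules; the Invoice answer is the same either way


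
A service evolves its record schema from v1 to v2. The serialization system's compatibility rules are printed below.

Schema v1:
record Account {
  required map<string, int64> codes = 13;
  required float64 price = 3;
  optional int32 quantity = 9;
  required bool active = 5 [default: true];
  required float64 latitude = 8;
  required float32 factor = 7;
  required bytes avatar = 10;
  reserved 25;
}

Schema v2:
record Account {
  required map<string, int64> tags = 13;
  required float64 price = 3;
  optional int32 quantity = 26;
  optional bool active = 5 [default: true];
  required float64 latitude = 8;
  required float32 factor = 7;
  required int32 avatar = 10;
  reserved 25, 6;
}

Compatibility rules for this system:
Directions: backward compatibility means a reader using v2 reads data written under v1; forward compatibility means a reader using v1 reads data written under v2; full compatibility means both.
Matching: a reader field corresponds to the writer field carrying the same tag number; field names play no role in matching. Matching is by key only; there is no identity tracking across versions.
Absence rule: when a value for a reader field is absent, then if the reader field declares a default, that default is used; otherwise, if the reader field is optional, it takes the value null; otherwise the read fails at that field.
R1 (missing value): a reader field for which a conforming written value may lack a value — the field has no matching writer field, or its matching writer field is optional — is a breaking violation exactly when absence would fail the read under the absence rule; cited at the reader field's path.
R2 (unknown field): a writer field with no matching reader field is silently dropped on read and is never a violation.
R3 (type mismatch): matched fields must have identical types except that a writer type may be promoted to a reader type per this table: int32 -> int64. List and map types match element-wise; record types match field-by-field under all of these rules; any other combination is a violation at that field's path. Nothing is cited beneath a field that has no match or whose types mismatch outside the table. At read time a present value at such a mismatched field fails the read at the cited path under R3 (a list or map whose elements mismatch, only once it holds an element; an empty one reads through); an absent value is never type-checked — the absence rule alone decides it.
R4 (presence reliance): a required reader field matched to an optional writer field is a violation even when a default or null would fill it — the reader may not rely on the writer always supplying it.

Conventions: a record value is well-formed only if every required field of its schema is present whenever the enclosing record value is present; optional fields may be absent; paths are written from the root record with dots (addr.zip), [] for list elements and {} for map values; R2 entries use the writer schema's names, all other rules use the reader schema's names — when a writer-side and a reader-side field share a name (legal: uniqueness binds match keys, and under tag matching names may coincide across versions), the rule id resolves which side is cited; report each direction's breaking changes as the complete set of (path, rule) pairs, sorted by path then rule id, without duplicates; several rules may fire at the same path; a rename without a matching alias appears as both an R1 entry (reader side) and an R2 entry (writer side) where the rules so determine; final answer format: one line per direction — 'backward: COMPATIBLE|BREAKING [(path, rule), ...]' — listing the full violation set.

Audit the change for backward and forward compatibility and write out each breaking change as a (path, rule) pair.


backward: BREAKING [(avatar, R3)]; forward: BREAKING [(active, R4), (avatar, R3)]

the writer's type comes first in each Account pair
backward for Account (reader v2, writer v1):
  tags: paired with writer codes (map<string, int64> -> map<string, int64>; writer required)
  price: paired with writer price (float64 -> float64; writer required)
  quantity has no writer counterpart
  active: paired with writer active (bool -> bool; writer required)
  latitude: paired with writer latitude (float64 -> float64; writer required)
  factor: paired with writer factor (float32 -> float32; writer required)
  avatar: paired with writer avatar (bytes -> int32; writer required)
  leftover writer field: quantity
  rule R3 violated at avatar
  backward on Account therefore BREAKING (1)
forward for Account (reader v1, writer v2):
  codes: paired with writer tags (map<string, int64> -> map<string, int64>; writer required)
  price: paired with writer price (float64 -> float64; writer required)
  quantity has no writer counterpart
  active: paired with writer active (bool -> bool; writer optional)
  latitude: paired with writer latitude (float64 -> float64; writer required)
  factor: paired with writer factor (float32 -> float32; writer required)
  avatar: paired with writer avatar (int32 -> bytes; writer required)
  leftover writer field: quantity
  rule R4 violated at active
  rule R3 violated at avatar
  forward on Account therefore BREAKING (2)


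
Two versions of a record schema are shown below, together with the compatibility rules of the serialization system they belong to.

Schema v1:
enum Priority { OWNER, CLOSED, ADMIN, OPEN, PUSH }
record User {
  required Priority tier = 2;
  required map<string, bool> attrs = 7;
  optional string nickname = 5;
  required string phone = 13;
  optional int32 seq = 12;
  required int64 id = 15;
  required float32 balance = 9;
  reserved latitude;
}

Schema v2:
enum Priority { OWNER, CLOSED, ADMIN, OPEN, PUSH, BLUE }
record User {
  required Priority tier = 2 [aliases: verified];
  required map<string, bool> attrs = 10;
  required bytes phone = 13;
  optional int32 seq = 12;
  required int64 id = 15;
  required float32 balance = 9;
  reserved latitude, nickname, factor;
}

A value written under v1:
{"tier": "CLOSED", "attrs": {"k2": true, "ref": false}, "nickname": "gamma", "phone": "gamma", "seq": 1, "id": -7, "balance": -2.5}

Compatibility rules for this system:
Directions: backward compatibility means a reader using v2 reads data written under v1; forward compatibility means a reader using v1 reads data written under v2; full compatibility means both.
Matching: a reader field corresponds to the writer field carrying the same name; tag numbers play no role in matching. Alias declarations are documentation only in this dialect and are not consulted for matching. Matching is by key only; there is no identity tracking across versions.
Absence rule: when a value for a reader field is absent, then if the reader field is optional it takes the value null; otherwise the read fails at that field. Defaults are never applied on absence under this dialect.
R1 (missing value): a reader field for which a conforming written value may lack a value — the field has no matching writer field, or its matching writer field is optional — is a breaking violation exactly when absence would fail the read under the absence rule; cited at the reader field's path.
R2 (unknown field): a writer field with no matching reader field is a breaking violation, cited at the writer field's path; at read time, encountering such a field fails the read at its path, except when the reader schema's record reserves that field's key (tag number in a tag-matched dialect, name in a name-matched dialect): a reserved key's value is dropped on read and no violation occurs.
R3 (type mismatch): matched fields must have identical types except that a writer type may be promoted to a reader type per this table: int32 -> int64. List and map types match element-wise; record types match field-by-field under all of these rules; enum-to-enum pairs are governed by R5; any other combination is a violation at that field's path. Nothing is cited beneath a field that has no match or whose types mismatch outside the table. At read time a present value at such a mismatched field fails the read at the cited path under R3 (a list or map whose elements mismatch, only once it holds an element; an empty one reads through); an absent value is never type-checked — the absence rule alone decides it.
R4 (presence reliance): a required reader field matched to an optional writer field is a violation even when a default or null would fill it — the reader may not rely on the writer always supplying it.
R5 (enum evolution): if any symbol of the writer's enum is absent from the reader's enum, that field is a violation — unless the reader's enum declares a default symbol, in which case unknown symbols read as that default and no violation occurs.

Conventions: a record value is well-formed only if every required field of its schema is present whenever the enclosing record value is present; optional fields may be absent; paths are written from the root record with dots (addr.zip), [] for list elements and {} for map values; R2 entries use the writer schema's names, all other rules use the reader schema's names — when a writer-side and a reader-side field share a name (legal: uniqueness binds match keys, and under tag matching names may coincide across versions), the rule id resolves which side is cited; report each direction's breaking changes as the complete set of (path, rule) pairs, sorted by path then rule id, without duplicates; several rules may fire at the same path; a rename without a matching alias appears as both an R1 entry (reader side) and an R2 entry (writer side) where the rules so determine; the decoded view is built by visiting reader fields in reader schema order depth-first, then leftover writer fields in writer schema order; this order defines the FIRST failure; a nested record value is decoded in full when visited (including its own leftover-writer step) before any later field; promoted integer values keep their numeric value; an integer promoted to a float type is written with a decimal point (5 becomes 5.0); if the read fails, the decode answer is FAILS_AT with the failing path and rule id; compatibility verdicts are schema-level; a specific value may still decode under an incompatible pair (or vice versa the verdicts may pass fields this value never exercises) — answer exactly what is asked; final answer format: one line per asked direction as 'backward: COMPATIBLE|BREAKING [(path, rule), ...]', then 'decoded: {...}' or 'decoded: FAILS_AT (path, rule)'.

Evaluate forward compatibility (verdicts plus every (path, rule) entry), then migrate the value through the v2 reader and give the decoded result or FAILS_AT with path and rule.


forward: BREAKING [(phone, R3), (tier, R5)]; decoded: FAILS_AT (phone, R3)

each type pair in User: writer, then reader
forward analysis of User with v1 as reader and v2 as writer:
  Priority -> Priority, writer required: tier aligns to tier
  map<string, bool> -> map<string, bool>, writer required: attrs aligns to attrs
  nickname: no writer-side match
  bytes -> string, writer required: phone aligns to phone
  int32 -> int32, writer optional: seq aligns to seq
  int64 -> int64, writer required: id aligns to id
  float32 -> float32, writer required: balance aligns to balance
  R3 fires at phone
  R5 fires at tier
  => forward verdict for User: BREAKING, 2 violation(s)
decode (reader v2):
  tier := "CLOSED"
  attrs := {"k2": true, "ref": false}
  read fails at phone under R3
  => FAILS_AT (phone, R3)
ruling out the remaining User differences:
  removed field nickname from record User (its key "nickname" joins the reserved list) -> no rule fires on it in User's dialect; the asked verdict holds
  field attrs in record User: tag 7 changed to 10 -> no rule fires on it in User's dialect; the asked verdict holds


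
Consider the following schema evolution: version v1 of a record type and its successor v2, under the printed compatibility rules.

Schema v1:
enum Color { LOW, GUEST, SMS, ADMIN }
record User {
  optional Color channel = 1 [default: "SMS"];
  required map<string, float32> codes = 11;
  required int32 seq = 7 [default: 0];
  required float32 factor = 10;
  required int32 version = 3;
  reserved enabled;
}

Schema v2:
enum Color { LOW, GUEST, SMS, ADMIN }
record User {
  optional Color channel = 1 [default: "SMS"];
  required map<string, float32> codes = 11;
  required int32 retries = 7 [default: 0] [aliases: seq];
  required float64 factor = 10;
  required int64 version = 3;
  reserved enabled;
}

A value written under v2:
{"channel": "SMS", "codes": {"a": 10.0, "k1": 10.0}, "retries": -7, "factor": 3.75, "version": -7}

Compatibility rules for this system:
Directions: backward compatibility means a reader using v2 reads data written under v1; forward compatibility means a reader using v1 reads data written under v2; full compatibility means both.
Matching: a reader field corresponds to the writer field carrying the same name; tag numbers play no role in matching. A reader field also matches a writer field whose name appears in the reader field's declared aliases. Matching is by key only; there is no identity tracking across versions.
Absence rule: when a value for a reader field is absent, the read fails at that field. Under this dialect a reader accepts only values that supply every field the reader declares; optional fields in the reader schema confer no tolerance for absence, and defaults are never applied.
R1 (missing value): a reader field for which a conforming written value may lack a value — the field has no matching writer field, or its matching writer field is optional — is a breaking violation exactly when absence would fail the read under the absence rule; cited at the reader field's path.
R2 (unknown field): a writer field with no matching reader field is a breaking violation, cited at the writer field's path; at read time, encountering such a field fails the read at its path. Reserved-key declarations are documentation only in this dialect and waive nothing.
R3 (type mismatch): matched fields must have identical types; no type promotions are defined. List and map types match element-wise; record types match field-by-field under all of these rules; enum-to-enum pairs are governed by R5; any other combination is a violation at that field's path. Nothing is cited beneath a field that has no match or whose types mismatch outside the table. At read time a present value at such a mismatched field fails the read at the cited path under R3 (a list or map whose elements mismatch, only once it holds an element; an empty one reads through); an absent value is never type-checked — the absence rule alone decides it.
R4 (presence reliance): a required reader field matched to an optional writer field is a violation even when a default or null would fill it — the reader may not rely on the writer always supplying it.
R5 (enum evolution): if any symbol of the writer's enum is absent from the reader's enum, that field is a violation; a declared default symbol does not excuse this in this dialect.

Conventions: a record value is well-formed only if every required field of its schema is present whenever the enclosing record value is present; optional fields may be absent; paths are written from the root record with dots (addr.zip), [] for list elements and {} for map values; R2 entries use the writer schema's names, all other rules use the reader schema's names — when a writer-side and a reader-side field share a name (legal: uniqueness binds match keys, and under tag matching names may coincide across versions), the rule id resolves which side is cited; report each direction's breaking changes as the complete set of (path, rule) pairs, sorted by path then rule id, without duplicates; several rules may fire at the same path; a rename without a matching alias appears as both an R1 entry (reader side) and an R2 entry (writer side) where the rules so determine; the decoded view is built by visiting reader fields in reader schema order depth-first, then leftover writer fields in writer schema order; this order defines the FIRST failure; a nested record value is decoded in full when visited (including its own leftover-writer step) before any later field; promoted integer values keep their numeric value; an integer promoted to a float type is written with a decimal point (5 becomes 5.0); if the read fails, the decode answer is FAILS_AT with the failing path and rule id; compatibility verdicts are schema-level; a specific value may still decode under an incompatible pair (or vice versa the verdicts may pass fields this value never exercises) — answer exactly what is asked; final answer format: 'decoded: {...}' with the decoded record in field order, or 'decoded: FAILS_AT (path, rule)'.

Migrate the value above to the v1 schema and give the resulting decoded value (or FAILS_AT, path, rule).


each type pair in User: writer, then reader
decode (reader v1):
  channel := "SMS"
  codes := {"a": 10.0, "k1": 10.0}
  read fails at seq under R1 (no fill)
  => FAILS_AT (seq, R1)
remaining User differences; none change what is asked:
  field version in record User: type int32 changed to int64 -> shifts the User verdicts, not this decode
  field factor in record User: type float32 changed to float64 -> shifts the User verdicts, not this decode

decoded: FAILS_AT (seq, R1)


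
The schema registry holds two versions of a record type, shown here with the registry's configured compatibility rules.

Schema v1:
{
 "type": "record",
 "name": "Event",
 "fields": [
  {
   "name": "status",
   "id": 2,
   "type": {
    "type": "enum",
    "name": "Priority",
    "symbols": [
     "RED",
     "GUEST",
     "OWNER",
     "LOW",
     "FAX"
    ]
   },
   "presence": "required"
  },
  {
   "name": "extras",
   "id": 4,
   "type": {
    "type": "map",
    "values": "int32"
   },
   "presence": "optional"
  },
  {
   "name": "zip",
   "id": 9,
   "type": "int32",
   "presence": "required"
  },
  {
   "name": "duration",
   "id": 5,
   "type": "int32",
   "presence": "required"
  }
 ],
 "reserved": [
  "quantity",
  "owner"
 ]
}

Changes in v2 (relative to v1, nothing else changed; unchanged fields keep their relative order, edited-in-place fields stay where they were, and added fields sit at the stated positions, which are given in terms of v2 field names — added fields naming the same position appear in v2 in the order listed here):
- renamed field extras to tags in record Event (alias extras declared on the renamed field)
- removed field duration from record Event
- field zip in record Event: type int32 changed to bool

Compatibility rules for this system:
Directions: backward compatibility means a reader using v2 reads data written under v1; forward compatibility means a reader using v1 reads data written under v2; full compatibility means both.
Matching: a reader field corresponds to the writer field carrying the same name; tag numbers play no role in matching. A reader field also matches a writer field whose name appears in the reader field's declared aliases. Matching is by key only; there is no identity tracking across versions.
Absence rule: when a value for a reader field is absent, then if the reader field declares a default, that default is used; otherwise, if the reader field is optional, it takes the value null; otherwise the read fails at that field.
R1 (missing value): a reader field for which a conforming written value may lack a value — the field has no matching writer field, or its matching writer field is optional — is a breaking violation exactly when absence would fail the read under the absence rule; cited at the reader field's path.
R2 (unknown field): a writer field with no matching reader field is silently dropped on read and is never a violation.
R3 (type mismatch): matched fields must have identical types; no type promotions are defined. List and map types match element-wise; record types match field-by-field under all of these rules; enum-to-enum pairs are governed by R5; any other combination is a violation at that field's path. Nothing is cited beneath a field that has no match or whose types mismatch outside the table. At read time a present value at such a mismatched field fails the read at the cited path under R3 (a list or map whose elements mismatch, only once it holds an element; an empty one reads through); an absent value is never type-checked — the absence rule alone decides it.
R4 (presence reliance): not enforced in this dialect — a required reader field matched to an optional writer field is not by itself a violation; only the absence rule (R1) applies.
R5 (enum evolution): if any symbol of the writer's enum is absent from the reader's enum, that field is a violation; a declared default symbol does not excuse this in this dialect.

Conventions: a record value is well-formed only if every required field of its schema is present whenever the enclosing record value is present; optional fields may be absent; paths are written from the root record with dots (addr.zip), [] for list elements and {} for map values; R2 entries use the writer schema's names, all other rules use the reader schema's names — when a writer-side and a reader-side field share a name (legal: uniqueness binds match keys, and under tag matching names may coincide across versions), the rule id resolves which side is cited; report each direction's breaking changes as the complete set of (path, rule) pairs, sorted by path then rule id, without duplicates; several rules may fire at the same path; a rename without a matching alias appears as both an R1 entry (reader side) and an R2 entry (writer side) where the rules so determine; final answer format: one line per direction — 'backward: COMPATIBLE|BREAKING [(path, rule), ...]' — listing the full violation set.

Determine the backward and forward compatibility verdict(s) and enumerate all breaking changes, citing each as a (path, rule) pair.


the writer's type comes first in each Event pair
backward pass over Event, reader schema v2, writer schema v1:
  Priority -> Priority, writer required: status aligns to status
  map<string, int32> -> map<string, int32>, writer optional: tags aligns to extras
  int32 -> bool, writer required: zip aligns to zip
  leftover writer field: duration
  breaking: (zip, R3)
  backward on Event therefore BREAKING (1)
forward pass over Event, reader schema v1, writer schema v2:
  Priority -> Priority, writer required: status aligns to status
  extras has no writer counterpart
  bool -> int32, writer required: zip aligns to zip
  duration has no writer counterpart
  leftover writer field: tags
  breaking: (duration, R1)
  breaking: (zip, R3)
  forward on Event therefore BREAKING (2)

backward: BREAKING [(zip, R3)]; forward: BREAKING [(duration, R1), (zip, R3)]
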